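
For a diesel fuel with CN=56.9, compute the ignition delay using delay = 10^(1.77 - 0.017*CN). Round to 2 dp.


delay = 10^(1.77 - 0.017*CN)
Exponent = 1.77 - 0.017*56.9 = 0.8027
delay = 10^0.8027 = 6.35 ms


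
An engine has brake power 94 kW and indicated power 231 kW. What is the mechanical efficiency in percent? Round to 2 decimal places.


eta_mech = (BP / IP) * 100
Ratio = 94 / 231 = 0.4069
eta_mech = 0.4069 * 100 = 40.69%


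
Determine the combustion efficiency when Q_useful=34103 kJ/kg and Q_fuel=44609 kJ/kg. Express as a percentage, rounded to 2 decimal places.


Efficiency = (Q_useful / Q_fuel) * 100
Efficiency = (34103 / 44609) * 100
Efficiency = 0.7645 * 100 = 76.45%


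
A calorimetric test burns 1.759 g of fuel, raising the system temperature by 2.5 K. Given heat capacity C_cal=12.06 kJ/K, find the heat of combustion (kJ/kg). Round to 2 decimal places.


Hc = C_cal * delta_T / m_fuel
Q_released = 12.06 * 2.5 = 30.1500 kJ
m_fuel = 1.759 g = 1.759/1000 kg = 0.001759 kg
Hc = 30.1500 / 0.001759 = 17140.42 kJ/kg


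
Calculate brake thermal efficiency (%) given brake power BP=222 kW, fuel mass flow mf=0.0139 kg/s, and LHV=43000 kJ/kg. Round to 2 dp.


eta_BTE = (BP / (mf * LHV)) * 100
Denominator = 0.0139 * 43000 = 597.7000 kW
eta_BTE = (222 / 597.7000) * 100 = 37.14%


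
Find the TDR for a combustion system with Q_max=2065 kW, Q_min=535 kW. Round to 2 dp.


TDR = Q_max / Q_min
TDR = 2065 / 535 = 3.86


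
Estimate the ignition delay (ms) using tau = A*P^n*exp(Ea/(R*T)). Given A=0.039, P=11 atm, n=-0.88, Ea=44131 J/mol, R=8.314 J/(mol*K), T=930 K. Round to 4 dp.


tau = A * P^n * exp(Ea/(R*T))
P^n = 11^(-0.88) = 0.12122004
Ea/(R*T) = 44131/(8.314*930) = 5.707564
exp(Ea/(R*T)) = 301.136644
tau = 0.039 * 0.12122004 * 301.136644 = 1.4236 ms


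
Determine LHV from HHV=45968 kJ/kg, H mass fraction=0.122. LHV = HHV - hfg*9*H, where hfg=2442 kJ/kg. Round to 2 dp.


LHV = HHV - hfg * 9 * H
Water correction = 2442 * 9 * 0.122 = 2681.316 kJ/kg
LHV = 45968 - 2681.316 = 43286.68 kJ/kg


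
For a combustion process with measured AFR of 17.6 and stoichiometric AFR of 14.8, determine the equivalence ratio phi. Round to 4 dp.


phi = AFR_stoich / AFR_actual
phi = 14.8 / 17.6 = 0.8409


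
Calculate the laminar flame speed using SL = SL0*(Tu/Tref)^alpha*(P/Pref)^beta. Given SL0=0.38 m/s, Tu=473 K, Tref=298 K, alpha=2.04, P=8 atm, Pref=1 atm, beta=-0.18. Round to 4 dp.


SL = SL0 * (Tu/Tref)^alpha * (P/Pref)^beta
T ratio = 473/298 = 1.58724832
(T ratio)^alpha = 1.58724832^2.04 = 2.566348
(P/Pref)^beta = 8^(-0.18) = 0.687771
SL = 0.38 * 2.566348 * 0.687771 = 0.6707 m/s


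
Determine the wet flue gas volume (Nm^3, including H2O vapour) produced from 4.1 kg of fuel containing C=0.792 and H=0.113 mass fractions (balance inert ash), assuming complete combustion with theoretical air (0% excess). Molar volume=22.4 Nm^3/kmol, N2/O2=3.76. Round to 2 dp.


Per kg fuel: CO2 = (C/12 kmol)*22.4 = (0.792/12)*22.4 = 1.47840 Nm^3
Per kg fuel: H2O = (H/2 kmol)*22.4 = (0.113/2)*22.4 = 1.26560 Nm^3
O2 needed per kg fuel = C/12 + H/4 = 0.792/12 + 0.113/4 = 0.09425000 kmol
Per kg fuel: N2 = O2*3.76*22.4 = 0.09425000*3.76*22.4 = 7.93811 Nm^3
Total per kg = 1.47840 + 1.26560 + 7.93811 = 10.68211 Nm^3
Total = 10.68211 * 4.1 = 43.80 Nm^3


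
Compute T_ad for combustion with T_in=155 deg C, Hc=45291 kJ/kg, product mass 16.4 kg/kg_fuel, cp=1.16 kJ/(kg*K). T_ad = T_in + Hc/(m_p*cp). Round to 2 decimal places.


T_ad = T_in + Hc / (m_p * cp)
Denominator = 16.4 * 1.16 = 19.0240
Temperature rise = 45291 / 19.0240 = 2380.73 K
T_ad = 155 + 2380.73 = 2535.73 deg C


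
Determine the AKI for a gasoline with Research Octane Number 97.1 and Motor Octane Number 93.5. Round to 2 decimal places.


AKI = (RON + MON) / 2
AKI = (97.1 + 93.5) / 2
AKI = 190.6 / 2 = 95.30


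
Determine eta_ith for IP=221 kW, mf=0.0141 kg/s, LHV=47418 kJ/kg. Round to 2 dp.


eta_ith = (IP / (mf * LHV)) * 100
Denominator = 0.0141 * 47418 = 668.5938 kW
eta_ith = (221 / 668.5938) * 100 = 33.05%


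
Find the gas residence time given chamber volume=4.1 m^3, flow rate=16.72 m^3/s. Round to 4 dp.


tau = V / Q_flow
tau = 4.1 / 16.72 = 0.2452 s


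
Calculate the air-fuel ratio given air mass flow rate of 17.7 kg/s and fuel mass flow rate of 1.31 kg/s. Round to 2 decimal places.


AFR = m_air / m_fuel
AFR = 17.7 / 1.31 = 13.51


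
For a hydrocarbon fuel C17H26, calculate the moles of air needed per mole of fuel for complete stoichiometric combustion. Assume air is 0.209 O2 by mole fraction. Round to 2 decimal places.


Balanced combustion: C17H26 + 23.5 O2 -> 17 CO2 + 13 H2O
O2 needed = C + H/4 = 17 + 26/4 = 23.50 moles
Air moles = O2 / 0.209 = 23.50 / 0.209 = 112.44 moles air


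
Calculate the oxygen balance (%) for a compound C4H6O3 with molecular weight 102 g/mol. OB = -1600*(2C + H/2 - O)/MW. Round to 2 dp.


OB = -1600 * (2C + H/2 - O) / MW
Inner = 2*4 + 6/2 - 3 = 8.00
OB = -1600 * 8.00 / 102 = -125.49%


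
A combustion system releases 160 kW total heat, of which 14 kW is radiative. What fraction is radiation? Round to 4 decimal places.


f_rad = Q_rad / Q_total
f_rad = 14 / 160 = 0.0875


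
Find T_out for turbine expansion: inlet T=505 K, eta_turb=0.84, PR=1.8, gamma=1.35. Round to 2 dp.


T_out = T_in * (1 - eta * (1 - PR^(-(gamma-1)/gamma)))
Exponent = -(1.35-1)/1.35 = -0.25925926
PR^exp = 1.8^(-0.25925926) = 0.85865408
Factor = 1 - 0.84*(1 - 0.85865408) = 0.88126943
T_out = 505 * 0.88126943 = 445.04 K


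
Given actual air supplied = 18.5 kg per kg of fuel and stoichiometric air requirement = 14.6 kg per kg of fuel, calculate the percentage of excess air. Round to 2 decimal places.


Excess air = actual - stoichiometric = 18.5 - 14.6 = 3.90 kg/kg fuel
Excess air % = (excess / stoich) * 100 = (3.90 / 14.6) * 100 = 26.71%


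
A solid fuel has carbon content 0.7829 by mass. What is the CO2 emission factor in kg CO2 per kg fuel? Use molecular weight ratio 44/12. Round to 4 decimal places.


EF = C_frac * (M_CO2 / M_C)
EF = 0.7829 * (44/12)
EF = 0.7829 * 3.666667 = 2.8706 kg_CO2/kg_fuel


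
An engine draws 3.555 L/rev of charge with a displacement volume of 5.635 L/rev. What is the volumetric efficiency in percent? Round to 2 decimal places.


eta_v = (V_actual / V_disp) * 100
Ratio = 3.555 / 5.635 = 0.6309
eta_v = 0.6309 * 100 = 63.09%


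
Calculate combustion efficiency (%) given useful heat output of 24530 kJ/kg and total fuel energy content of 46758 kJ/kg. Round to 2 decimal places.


Efficiency = (Q_useful / Q_fuel) * 100
Efficiency = (24530 / 46758) * 100
Efficiency = 0.5246 * 100 = 52.46%


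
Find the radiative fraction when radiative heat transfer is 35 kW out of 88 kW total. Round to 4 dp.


f_rad = Q_rad / Q_total
f_rad = 35 / 88 = 0.3977


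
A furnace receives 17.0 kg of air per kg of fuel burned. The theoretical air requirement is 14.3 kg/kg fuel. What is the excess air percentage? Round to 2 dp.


Excess air = actual - stoichiometric = 17.0 - 14.3 = 2.70 kg/kg fuel
Excess air % = (excess / stoich) * 100 = (2.70 / 14.3) * 100 = 18.88%


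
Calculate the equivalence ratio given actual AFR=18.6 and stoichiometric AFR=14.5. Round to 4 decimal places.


phi = AFR_stoich / AFR_actual
phi = 14.5 / 18.6 = 0.7796


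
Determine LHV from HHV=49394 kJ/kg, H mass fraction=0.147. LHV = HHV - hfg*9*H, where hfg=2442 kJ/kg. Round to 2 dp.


LHV = HHV - hfg * 9 * H
Water correction = 2442 * 9 * 0.147 = 3230.766 kJ/kg
LHV = 49394 - 3230.766 = 46163.23 kJ/kg


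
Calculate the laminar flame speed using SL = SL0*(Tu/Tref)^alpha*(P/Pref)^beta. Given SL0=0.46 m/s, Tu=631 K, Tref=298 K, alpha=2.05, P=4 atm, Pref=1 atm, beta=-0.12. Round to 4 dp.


SL = SL0 * (Tu/Tref)^alpha * (P/Pref)^beta
T ratio = 631/298 = 2.11744966
(T ratio)^alpha = 2.11744966^2.05 = 4.654970
(P/Pref)^beta = 4^(-0.12) = 0.846745
SL = 0.46 * 4.654970 * 0.846745 = 1.8131 m/s


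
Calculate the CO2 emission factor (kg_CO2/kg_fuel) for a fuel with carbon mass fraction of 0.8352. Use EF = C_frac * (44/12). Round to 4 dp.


EF = C_frac * (M_CO2 / M_C)
EF = 0.8352 * (44/12)
EF = 0.8352 * 3.666667 = 3.0624 kg_CO2/kg_fuel


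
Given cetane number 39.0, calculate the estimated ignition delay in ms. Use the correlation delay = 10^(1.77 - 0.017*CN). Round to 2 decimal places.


delay = 10^(1.77 - 0.017*CN)
Exponent = 1.77 - 0.017*39.0 = 1.1070
delay = 10^1.1070 = 12.79 ms


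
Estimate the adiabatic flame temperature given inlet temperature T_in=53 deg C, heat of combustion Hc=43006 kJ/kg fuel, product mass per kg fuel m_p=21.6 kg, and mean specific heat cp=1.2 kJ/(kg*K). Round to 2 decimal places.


T_ad = T_in + Hc / (m_p * cp)
Denominator = 21.6 * 1.2 = 25.9200
Temperature rise = 43006 / 25.9200 = 1659.18 K
T_ad = 53 + 1659.18 = 1712.18 deg C


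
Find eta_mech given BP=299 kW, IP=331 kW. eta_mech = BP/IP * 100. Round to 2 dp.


eta_mech = (BP / IP) * 100
Ratio = 299 / 331 = 0.9033
eta_mech = 0.9033 * 100 = 90.33%


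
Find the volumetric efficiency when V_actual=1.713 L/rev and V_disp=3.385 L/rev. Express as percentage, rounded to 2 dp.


eta_v = (V_actual / V_disp) * 100
Ratio = 1.713 / 3.385 = 0.5061
eta_v = 0.5061 * 100 = 50.61%


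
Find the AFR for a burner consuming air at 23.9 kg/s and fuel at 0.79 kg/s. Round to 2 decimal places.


AFR = m_air / m_fuel
AFR = 23.9 / 0.79 = 30.25


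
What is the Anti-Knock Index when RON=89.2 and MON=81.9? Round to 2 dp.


AKI = (RON + MON) / 2
AKI = (89.2 + 81.9) / 2
AKI = 171.1 / 2 = 85.55


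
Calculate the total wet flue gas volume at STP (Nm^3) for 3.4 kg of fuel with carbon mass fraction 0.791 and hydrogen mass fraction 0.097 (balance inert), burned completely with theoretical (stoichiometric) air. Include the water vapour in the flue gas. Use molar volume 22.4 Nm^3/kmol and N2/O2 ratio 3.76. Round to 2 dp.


Per kg fuel: CO2 = (C/12 kmol)*22.4 = (0.791/12)*22.4 = 1.47653 Nm^3
Per kg fuel: H2O = (H/2 kmol)*22.4 = (0.097/2)*22.4 = 1.08640 Nm^3
O2 needed per kg fuel = C/12 + H/4 = 0.791/12 + 0.097/4 = 0.09016667 kmol
Per kg fuel: N2 = O2*3.76*22.4 = 0.09016667*3.76*22.4 = 7.59420 Nm^3
Total per kg = 1.47653 + 1.08640 + 7.59420 = 10.15713 Nm^3
Total = 10.15713 * 3.4 = 34.53 Nm^3


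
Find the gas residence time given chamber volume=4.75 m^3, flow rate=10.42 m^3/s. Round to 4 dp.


tau = V / Q_flow
tau = 4.75 / 10.42 = 0.4559 s


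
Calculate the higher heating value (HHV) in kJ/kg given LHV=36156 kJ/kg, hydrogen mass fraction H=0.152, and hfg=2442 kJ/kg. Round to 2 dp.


HHV = LHV + hfg * 9 * H
Water addition = 2442 * 9 * 0.152 = 3340.656 kJ/kg
HHV = 36156 + 3340.656 = 39496.66 kJ/kg


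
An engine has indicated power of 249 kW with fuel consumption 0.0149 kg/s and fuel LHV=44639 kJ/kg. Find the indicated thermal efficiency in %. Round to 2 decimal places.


eta_ith = (IP / (mf * LHV)) * 100
Denominator = 0.0149 * 44639 = 665.1211 kW
eta_ith = (249 / 665.1211) * 100 = 37.44%


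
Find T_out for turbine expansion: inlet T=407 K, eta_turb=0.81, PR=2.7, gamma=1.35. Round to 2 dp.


T_out = T_in * (1 - eta * (1 - PR^(-(gamma-1)/gamma)))
Exponent = -(1.35-1)/1.35 = -0.25925926
PR^exp = 2.7^(-0.25925926) = 0.77297411
Factor = 1 - 0.81*(1 - 0.77297411) = 0.81610903
T_out = 407 * 0.81610903 = 332.16 K


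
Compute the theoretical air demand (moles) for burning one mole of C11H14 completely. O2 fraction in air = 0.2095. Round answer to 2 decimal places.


Balanced combustion: C11H14 + 14.5 O2 -> 11 CO2 + 7 H2O
O2 needed = C + H/4 = 11 + 14/4 = 14.50 moles
Air moles = O2 / 0.2095 = 14.50 / 0.2095 = 69.21 moles air


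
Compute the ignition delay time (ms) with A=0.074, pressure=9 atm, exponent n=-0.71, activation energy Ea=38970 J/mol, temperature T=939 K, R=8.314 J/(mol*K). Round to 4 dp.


tau = A * P^n * exp(Ea/(R*T))
P^n = 9^(-0.71) = 0.21012988
Ea/(R*T) = 38970/(8.314*939) = 4.991773
exp(Ea/(R*T)) = 147.197115
tau = 0.074 * 0.21012988 * 147.197115 = 2.2889 ms


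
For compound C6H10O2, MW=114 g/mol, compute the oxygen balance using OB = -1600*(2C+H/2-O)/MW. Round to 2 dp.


OB = -1600 * (2C + H/2 - O) / MW
Inner = 2*6 + 10/2 - 2 = 15.00
OB = -1600 * 15.00 / 114 = -210.53%


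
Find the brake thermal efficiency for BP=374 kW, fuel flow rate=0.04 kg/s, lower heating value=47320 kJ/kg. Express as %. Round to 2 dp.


eta_BTE = (BP / (mf * LHV)) * 100
Denominator = 0.04 * 47320 = 1892.8000 kW
eta_BTE = (374 / 1892.8000) * 100 = 19.76%


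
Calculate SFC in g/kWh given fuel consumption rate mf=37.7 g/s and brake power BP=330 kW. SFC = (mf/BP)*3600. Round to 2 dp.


SFC = (mf / BP) * 3600
Rate = 37.7 / 330 = 0.114242 g/(s*kW)
SFC = 0.114242 * 3600 = 411.27 g/kWh


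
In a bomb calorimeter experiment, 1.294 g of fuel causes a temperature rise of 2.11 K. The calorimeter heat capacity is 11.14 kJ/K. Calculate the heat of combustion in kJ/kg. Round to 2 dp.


Hc = C_cal * delta_T / m_fuel
Q_released = 11.14 * 2.11 = 23.5054 kJ
m_fuel = 1.294 g = 1.294/1000 kg = 0.001294 kg
Hc = 23.5054 / 0.001294 = 18164.91 kJ/kg


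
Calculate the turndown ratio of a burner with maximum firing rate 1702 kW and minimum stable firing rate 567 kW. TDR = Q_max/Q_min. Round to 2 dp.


TDR = Q_max / Q_min
TDR = 1702 / 567 = 3.00


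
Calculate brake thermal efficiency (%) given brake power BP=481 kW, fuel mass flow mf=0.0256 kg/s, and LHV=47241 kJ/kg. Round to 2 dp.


eta_BTE = (BP / (mf * LHV)) * 100
Denominator = 0.0256 * 47241 = 1209.3696 kW
eta_BTE = (481 / 1209.3696) * 100 = 39.77%


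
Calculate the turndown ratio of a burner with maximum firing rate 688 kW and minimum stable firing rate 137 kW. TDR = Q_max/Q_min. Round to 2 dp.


TDR = Q_max / Q_min
TDR = 688 / 137 = 5.02


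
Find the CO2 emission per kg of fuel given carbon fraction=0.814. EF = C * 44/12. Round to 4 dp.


EF = C_frac * (M_CO2 / M_C)
EF = 0.814 * (44/12)
EF = 0.814 * 3.666667 = 2.9847 kg_CO2/kg_fuel


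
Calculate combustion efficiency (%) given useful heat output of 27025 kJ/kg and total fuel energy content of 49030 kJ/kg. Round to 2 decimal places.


Efficiency = (Q_useful / Q_fuel) * 100
Efficiency = (27025 / 49030) * 100
Efficiency = 0.5512 * 100 = 55.12%


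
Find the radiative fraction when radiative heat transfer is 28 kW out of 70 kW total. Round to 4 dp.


f_rad = Q_rad / Q_total
f_rad = 28 / 70 = 0.4000


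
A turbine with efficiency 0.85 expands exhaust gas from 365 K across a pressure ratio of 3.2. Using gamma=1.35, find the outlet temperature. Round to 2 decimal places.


T_out = T_in * (1 - eta * (1 - PR^(-(gamma-1)/gamma)))
Exponent = -(1.35-1)/1.35 = -0.25925926
PR^exp = 3.2^(-0.25925926) = 0.73966521
Factor = 1 - 0.85*(1 - 0.73966521) = 0.77871543
T_out = 365 * 0.77871543 = 284.23 K


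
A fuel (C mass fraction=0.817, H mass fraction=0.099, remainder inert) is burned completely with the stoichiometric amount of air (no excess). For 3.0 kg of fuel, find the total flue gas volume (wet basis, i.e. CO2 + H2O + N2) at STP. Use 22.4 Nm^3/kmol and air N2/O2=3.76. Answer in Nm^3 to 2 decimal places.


Per kg fuel: CO2 = (C/12 kmol)*22.4 = (0.817/12)*22.4 = 1.52507 Nm^3
Per kg fuel: H2O = (H/2 kmol)*22.4 = (0.099/2)*22.4 = 1.10880 Nm^3
O2 needed per kg fuel = C/12 + H/4 = 0.817/12 + 0.099/4 = 0.09283333 kmol
Per kg fuel: N2 = O2*3.76*22.4 = 0.09283333*3.76*22.4 = 7.81879 Nm^3
Total per kg = 1.52507 + 1.10880 + 7.81879 = 10.45266 Nm^3
Total = 10.45266 * 3.0 = 31.36 Nm^3


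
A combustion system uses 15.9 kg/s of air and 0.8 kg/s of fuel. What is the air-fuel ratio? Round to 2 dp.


AFR = m_air / m_fuel
AFR = 15.9 / 0.8 = 19.88


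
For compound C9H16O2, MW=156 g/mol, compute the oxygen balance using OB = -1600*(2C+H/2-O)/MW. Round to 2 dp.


OB = -1600 * (2C + H/2 - O) / MW
Inner = 2*9 + 16/2 - 2 = 24.00
OB = -1600 * 24.00 / 156 = -246.15%


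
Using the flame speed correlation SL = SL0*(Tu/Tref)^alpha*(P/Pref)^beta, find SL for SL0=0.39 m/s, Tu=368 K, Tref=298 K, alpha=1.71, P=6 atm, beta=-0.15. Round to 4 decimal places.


SL = SL0 * (Tu/Tref)^alpha * (P/Pref)^beta
T ratio = 368/298 = 1.23489933
(T ratio)^alpha = 1.23489933^1.71 = 1.434465
(P/Pref)^beta = 6^(-0.15) = 0.764324
SL = 0.39 * 1.434465 * 0.764324 = 0.4276 m/s


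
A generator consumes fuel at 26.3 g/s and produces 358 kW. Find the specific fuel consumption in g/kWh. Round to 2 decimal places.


SFC = (mf / BP) * 3600
Rate = 26.3 / 358 = 0.073464 g/(s*kW)
SFC = 0.073464 * 3600 = 264.47 g/kWh


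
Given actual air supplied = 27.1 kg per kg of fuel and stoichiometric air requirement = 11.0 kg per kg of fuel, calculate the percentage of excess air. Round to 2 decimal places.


Excess air = actual - stoichiometric = 27.1 - 11.0 = 16.10 kg/kg fuel
Excess air % = (excess / stoich) * 100 = (16.10 / 11.0) * 100 = 146.36%


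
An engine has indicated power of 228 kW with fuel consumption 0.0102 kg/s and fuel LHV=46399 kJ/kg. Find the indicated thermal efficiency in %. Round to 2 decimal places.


eta_ith = (IP / (mf * LHV)) * 100
Denominator = 0.0102 * 46399 = 473.2698 kW
eta_ith = (228 / 473.2698) * 100 = 48.18%


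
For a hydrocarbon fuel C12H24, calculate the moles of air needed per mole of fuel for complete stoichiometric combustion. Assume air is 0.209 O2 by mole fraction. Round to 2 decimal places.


Balanced combustion: C12H24 + 18 O2 -> 12 CO2 + 12 H2O
O2 needed = C + H/4 = 12 + 24/4 = 18.00 moles
Air moles = O2 / 0.209 = 18.00 / 0.209 = 86.12 moles air


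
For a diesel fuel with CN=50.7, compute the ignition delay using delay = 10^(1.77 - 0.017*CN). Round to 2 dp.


delay = 10^(1.77 - 0.017*CN)
Exponent = 1.77 - 0.017*50.7 = 0.9081
delay = 10^0.9081 = 8.09 ms


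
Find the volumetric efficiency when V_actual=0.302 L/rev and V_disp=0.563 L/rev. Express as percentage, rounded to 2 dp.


eta_v = (V_actual / V_disp) * 100
Ratio = 0.302 / 0.563 = 0.5364
eta_v = 0.5364 * 100 = 53.64%


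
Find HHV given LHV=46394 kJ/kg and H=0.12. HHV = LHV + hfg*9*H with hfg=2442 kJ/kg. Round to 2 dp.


HHV = LHV + hfg * 9 * H
Water addition = 2442 * 9 * 0.12 = 2637.360 kJ/kg
HHV = 46394 + 2637.360 = 49031.36 kJ/kg


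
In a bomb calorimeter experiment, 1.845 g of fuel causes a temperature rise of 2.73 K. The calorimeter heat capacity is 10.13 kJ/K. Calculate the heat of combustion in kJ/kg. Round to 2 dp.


Hc = C_cal * delta_T / m_fuel
Q_released = 10.13 * 2.73 = 27.6549 kJ
m_fuel = 1.845 g = 1.845/1000 kg = 0.001845 kg
Hc = 27.6549 / 0.001845 = 14989.11 kJ/kg


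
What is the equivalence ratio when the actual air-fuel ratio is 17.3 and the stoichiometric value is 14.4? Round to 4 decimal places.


phi = AFR_stoich / AFR_actual
phi = 14.4 / 17.3 = 0.8324


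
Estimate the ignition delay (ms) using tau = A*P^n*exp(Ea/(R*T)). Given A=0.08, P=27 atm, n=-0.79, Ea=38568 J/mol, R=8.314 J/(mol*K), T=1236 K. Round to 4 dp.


tau = A * P^n * exp(Ea/(R*T))
P^n = 27^(-0.79) = 0.07399845
Ea/(R*T) = 38568/(8.314*1236) = 3.753173
exp(Ea/(R*T)) = 42.656232
tau = 0.08 * 0.07399845 * 42.656232 = 0.2525 ms


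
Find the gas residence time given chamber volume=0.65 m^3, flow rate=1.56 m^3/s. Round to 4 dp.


tau = V / Q_flow
tau = 0.65 / 1.56 = 0.4167 s


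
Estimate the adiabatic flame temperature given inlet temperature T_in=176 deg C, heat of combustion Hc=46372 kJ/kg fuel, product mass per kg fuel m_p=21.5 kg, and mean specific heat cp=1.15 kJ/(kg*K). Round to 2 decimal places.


T_ad = T_in + Hc / (m_p * cp)
Denominator = 21.5 * 1.15 = 24.7250
Temperature rise = 46372 / 24.7250 = 1875.51 K
T_ad = 176 + 1875.51 = 2051.51 deg C


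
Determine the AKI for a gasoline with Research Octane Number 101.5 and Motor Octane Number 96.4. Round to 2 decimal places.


AKI = (RON + MON) / 2
AKI = (101.5 + 96.4) / 2
AKI = 197.9 / 2 = 98.95


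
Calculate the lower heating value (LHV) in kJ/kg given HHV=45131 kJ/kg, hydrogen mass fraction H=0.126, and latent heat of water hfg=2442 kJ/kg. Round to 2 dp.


LHV = HHV - hfg * 9 * H
Water correction = 2442 * 9 * 0.126 = 2769.228 kJ/kg
LHV = 45131 - 2769.228 = 42361.77 kJ/kg


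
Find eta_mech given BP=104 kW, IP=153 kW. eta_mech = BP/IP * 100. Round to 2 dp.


eta_mech = (BP / IP) * 100
Ratio = 104 / 153 = 0.6797
eta_mech = 0.6797 * 100 = 67.97%


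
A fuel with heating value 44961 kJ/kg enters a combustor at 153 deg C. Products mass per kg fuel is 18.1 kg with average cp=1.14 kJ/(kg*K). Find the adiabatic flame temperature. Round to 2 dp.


T_ad = T_in + Hc / (m_p * cp)
Denominator = 18.1 * 1.14 = 20.6340
Temperature rise = 44961 / 20.6340 = 2178.98 K
T_ad = 153 + 2178.98 = 2331.98 deg C


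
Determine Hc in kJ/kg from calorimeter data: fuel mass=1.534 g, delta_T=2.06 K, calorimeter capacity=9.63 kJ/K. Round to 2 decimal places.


Hc = C_cal * delta_T / m_fuel
Q_released = 9.63 * 2.06 = 19.8378 kJ
m_fuel = 1.534 g = 1.534/1000 kg = 0.001534 kg
Hc = 19.8378 / 0.001534 = 12932.07 kJ/kg


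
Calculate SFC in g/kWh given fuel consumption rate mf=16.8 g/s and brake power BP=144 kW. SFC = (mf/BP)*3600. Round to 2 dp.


SFC = (mf / BP) * 3600
Rate = 16.8 / 144 = 0.116667 g/(s*kW)
SFC = 0.116667 * 3600 = 420.00 g/kWh


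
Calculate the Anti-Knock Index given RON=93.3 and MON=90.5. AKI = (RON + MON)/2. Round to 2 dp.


AKI = (RON + MON) / 2
AKI = (93.3 + 90.5) / 2
AKI = 183.8 / 2 = 91.90


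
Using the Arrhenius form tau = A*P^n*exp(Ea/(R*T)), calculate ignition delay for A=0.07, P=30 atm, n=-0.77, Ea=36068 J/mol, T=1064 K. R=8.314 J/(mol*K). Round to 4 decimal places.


tau = A * P^n * exp(Ea/(R*T))
P^n = 30^(-0.77) = 0.07288139
Ea/(R*T) = 36068/(8.314*1064) = 4.077279
exp(Ea/(R*T)) = 58.984744
tau = 0.07 * 0.07288139 * 58.984744 = 0.3009 ms


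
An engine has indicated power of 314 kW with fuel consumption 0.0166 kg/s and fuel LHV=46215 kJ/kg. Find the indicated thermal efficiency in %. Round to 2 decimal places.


eta_ith = (IP / (mf * LHV)) * 100
Denominator = 0.0166 * 46215 = 767.1690 kW
eta_ith = (314 / 767.1690) * 100 = 40.93%


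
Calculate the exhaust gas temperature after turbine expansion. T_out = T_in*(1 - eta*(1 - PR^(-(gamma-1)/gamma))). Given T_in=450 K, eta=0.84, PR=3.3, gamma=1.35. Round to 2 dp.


T_out = T_in * (1 - eta * (1 - PR^(-(gamma-1)/gamma)))
Exponent = -(1.35-1)/1.35 = -0.25925926
PR^exp = 3.3^(-0.25925926) = 0.73378775
Factor = 1 - 0.84*(1 - 0.73378775) = 0.77638171
T_out = 450 * 0.77638171 = 349.37 K


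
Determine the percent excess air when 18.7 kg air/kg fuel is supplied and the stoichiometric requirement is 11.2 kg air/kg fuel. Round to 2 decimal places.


Excess air = actual - stoichiometric = 18.7 - 11.2 = 7.50 kg/kg fuel
Excess air % = (excess / stoich) * 100 = (7.50 / 11.2) * 100 = 66.96%


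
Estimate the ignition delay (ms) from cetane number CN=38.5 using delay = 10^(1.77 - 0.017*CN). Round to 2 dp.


delay = 10^(1.77 - 0.017*CN)
Exponent = 1.77 - 0.017*38.5 = 1.1155
delay = 10^1.1155 = 13.05 ms


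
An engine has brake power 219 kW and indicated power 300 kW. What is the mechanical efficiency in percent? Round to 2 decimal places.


eta_mech = (BP / IP) * 100
Ratio = 219 / 300 = 0.7300
eta_mech = 0.7300 * 100 = 73.00%


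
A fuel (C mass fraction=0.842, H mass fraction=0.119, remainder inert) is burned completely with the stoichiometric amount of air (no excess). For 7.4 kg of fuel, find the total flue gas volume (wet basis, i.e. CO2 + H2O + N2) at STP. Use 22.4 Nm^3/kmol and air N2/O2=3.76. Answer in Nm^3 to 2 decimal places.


Per kg fuel: CO2 = (C/12 kmol)*22.4 = (0.842/12)*22.4 = 1.57173 Nm^3
Per kg fuel: H2O = (H/2 kmol)*22.4 = (0.119/2)*22.4 = 1.33280 Nm^3
O2 needed per kg fuel = C/12 + H/4 = 0.842/12 + 0.119/4 = 0.09991667 kmol
Per kg fuel: N2 = O2*3.76*22.4 = 0.09991667*3.76*22.4 = 8.41538 Nm^3
Total per kg = 1.57173 + 1.33280 + 8.41538 = 11.31991 Nm^3
Total = 11.31991 * 7.4 = 83.77 Nm^3


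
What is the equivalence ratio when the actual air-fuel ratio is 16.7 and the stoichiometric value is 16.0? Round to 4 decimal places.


phi = AFR_stoich / AFR_actual
phi = 16.0 / 16.7 = 0.9581


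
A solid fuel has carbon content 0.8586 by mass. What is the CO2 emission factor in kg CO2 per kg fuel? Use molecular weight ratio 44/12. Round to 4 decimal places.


EF = C_frac * (M_CO2 / M_C)
EF = 0.8586 * (44/12)
EF = 0.8586 * 3.666667 = 3.1482 kg_CO2/kg_fuel


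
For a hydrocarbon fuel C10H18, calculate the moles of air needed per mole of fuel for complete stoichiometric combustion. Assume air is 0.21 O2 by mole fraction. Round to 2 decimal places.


Balanced combustion: C10H18 + 14.5 O2 -> 10 CO2 + 9 H2O
O2 needed = C + H/4 = 10 + 18/4 = 14.50 moles
Air moles = O2 / 0.21 = 14.50 / 0.21 = 69.05 moles air


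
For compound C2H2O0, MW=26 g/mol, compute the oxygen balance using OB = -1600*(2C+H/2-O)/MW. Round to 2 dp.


OB = -1600 * (2C + H/2 - O) / MW
Inner = 2*2 + 2/2 - 0 = 5.00
OB = -1600 * 5.00 / 26 = -307.69%


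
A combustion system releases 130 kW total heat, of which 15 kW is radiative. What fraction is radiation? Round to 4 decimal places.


f_rad = Q_rad / Q_total
f_rad = 15 / 130 = 0.1154


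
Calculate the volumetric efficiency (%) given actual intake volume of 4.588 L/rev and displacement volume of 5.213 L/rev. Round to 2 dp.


eta_v = (V_actual / V_disp) * 100
Ratio = 4.588 / 5.213 = 0.8801
eta_v = 0.8801 * 100 = 88.01%


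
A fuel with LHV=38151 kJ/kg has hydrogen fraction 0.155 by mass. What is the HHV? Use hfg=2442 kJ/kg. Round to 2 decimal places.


HHV = LHV + hfg * 9 * H
Water addition = 2442 * 9 * 0.155 = 3406.590 kJ/kg
HHV = 38151 + 3406.590 = 41557.59 kJ/kg


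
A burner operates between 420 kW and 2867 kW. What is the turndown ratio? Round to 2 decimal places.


TDR = Q_max / Q_min
TDR = 2867 / 420 = 6.83


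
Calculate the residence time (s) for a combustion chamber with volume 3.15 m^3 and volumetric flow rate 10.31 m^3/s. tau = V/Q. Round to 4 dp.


tau = V / Q_flow
tau = 3.15 / 10.31 = 0.3055 s


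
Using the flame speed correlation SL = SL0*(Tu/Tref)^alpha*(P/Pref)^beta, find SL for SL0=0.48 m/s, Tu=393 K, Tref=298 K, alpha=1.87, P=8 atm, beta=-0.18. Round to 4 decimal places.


SL = SL0 * (Tu/Tref)^alpha * (P/Pref)^beta
T ratio = 393/298 = 1.31879195
(T ratio)^alpha = 1.31879195^1.87 = 1.677759
(P/Pref)^beta = 8^(-0.18) = 0.687771
SL = 0.48 * 1.677759 * 0.687771 = 0.5539 m/s


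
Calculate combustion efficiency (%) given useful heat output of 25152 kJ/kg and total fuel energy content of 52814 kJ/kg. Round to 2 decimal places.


Efficiency = (Q_useful / Q_fuel) * 100
Efficiency = (25152 / 52814) * 100
Efficiency = 0.4762 * 100 = 47.62%


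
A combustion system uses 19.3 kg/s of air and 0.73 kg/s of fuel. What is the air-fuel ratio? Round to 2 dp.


AFR = m_air / m_fuel
AFR = 19.3 / 0.73 = 26.44


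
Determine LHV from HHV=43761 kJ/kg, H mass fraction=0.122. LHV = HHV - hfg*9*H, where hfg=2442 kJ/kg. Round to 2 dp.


LHV = HHV - hfg * 9 * H
Water correction = 2442 * 9 * 0.122 = 2681.316 kJ/kg
LHV = 43761 - 2681.316 = 41079.68 kJ/kg


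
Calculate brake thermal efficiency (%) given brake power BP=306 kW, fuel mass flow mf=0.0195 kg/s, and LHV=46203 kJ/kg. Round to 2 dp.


eta_BTE = (BP / (mf * LHV)) * 100
Denominator = 0.0195 * 46203 = 900.9585 kW
eta_BTE = (306 / 900.9585) * 100 = 33.96%


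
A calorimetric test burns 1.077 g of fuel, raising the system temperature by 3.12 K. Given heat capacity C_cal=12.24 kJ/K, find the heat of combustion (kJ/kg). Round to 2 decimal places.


Hc = C_cal * delta_T / m_fuel
Q_released = 12.24 * 3.12 = 38.1888 kJ
m_fuel = 1.077 g = 1.077/1000 kg = 0.001077 kg
Hc = 38.1888 / 0.001077 = 35458.50 kJ/kg


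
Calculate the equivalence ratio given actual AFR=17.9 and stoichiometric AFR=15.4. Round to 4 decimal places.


phi = AFR_stoich / AFR_actual
phi = 15.4 / 17.9 = 0.8603


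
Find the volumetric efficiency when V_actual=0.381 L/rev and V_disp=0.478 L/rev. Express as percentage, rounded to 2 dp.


eta_v = (V_actual / V_disp) * 100
Ratio = 0.381 / 0.478 = 0.7971
eta_v = 0.7971 * 100 = 79.71%


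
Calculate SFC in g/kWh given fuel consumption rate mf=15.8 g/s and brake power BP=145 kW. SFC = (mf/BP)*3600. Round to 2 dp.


SFC = (mf / BP) * 3600
Rate = 15.8 / 145 = 0.108966 g/(s*kW)
SFC = 0.108966 * 3600 = 392.28 g/kWh


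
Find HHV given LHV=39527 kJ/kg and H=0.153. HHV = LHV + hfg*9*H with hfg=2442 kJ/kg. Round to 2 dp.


HHV = LHV + hfg * 9 * H
Water addition = 2442 * 9 * 0.153 = 3362.634 kJ/kg
HHV = 39527 + 3362.634 = 42889.63 kJ/kg


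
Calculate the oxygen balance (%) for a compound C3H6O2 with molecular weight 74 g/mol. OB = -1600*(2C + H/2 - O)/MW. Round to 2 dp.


OB = -1600 * (2C + H/2 - O) / MW
Inner = 2*3 + 6/2 - 2 = 7.00
OB = -1600 * 7.00 / 74 = -151.35%


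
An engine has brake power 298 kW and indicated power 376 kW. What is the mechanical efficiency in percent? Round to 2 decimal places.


eta_mech = (BP / IP) * 100
Ratio = 298 / 376 = 0.7926
eta_mech = 0.7926 * 100 = 79.26%


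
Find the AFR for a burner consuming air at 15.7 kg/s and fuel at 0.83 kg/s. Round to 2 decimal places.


AFR = m_air / m_fuel
AFR = 15.7 / 0.83 = 18.92


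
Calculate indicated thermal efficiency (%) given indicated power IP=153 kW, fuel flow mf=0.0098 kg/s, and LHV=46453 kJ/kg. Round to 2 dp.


eta_ith = (IP / (mf * LHV)) * 100
Denominator = 0.0098 * 46453 = 455.2394 kW
eta_ith = (153 / 455.2394) * 100 = 33.61%


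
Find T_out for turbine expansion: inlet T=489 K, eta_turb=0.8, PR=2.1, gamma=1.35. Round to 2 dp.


T_out = T_in * (1 - eta * (1 - PR^(-(gamma-1)/gamma)))
Exponent = -(1.35-1)/1.35 = -0.25925926
PR^exp = 2.1^(-0.25925926) = 0.82501466
Factor = 1 - 0.8*(1 - 0.82501466) = 0.86001173
T_out = 489 * 0.86001173 = 420.55 K


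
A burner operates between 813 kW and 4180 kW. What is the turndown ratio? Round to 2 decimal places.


TDR = Q_max / Q_min
TDR = 4180 / 813 = 5.14


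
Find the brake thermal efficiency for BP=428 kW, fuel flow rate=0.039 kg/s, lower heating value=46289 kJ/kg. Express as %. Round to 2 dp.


eta_BTE = (BP / (mf * LHV)) * 100
Denominator = 0.039 * 46289 = 1805.2710 kW
eta_BTE = (428 / 1805.2710) * 100 = 23.71%


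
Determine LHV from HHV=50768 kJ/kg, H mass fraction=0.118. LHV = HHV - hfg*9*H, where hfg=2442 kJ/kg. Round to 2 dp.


LHV = HHV - hfg * 9 * H
Water correction = 2442 * 9 * 0.118 = 2593.404 kJ/kg
LHV = 50768 - 2593.404 = 48174.60 kJ/kg


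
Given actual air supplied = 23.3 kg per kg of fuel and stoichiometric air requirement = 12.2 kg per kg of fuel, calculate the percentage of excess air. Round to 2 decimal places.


Excess air = actual - stoichiometric = 23.3 - 12.2 = 11.10 kg/kg fuel
Excess air % = (excess / stoich) * 100 = (11.10 / 12.2) * 100 = 90.98%


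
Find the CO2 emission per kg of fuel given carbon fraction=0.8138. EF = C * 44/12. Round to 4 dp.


EF = C_frac * (M_CO2 / M_C)
EF = 0.8138 * (44/12)
EF = 0.8138 * 3.666667 = 2.9839 kg_CO2/kg_fuel


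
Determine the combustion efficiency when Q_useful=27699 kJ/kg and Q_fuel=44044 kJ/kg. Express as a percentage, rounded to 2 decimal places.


Efficiency = (Q_useful / Q_fuel) * 100
Efficiency = (27699 / 44044) * 100
Efficiency = 0.6289 * 100 = 62.89%


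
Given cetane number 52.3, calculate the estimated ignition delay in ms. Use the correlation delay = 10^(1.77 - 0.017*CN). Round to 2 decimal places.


delay = 10^(1.77 - 0.017*CN)
Exponent = 1.77 - 0.017*52.3 = 0.8809
delay = 10^0.8809 = 7.60 ms


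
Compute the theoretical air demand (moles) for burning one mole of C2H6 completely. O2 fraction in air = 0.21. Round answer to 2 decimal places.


Balanced combustion: C2H6 + 3.5 O2 -> 2 CO2 + 3 H2O
O2 needed = C + H/4 = 2 + 6/4 = 3.50 moles
Air moles = O2 / 0.21 = 3.50 / 0.21 = 16.67 moles air


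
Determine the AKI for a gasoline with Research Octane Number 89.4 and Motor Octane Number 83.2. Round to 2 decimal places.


AKI = (RON + MON) / 2
AKI = (89.4 + 83.2) / 2
AKI = 172.6 / 2 = 86.30


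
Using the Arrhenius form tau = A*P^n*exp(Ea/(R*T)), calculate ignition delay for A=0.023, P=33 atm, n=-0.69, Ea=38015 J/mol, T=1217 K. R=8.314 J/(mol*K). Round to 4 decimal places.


tau = A * P^n * exp(Ea/(R*T))
P^n = 33^(-0.69) = 0.08958295
Ea/(R*T) = 38015/(8.314*1217) = 3.757114
exp(Ea/(R*T)) = 42.824664
tau = 0.023 * 0.08958295 * 42.824664 = 0.0882 ms


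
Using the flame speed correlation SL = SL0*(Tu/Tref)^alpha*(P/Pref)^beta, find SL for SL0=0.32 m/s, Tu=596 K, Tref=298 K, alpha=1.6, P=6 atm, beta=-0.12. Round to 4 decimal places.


SL = SL0 * (Tu/Tref)^alpha * (P/Pref)^beta
T ratio = 596/298 = 2.00000000
(T ratio)^alpha = 2.00000000^1.6 = 3.031433
(P/Pref)^beta = 6^(-0.12) = 0.806532
SL = 0.32 * 3.031433 * 0.806532 = 0.7824 m/s


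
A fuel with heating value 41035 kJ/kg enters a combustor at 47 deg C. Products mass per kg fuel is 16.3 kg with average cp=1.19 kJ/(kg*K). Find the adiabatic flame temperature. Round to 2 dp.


T_ad = T_in + Hc / (m_p * cp)
Denominator = 16.3 * 1.19 = 19.3970
Temperature rise = 41035 / 19.3970 = 2115.53 K
T_ad = 47 + 2115.53 = 2162.53 deg C


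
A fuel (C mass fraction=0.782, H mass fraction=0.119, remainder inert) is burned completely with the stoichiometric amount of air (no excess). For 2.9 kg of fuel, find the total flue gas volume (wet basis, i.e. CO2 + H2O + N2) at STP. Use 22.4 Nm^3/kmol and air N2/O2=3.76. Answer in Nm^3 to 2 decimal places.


Per kg fuel: CO2 = (C/12 kmol)*22.4 = (0.782/12)*22.4 = 1.45973 Nm^3
Per kg fuel: H2O = (H/2 kmol)*22.4 = (0.119/2)*22.4 = 1.33280 Nm^3
O2 needed per kg fuel = C/12 + H/4 = 0.782/12 + 0.119/4 = 0.09491667 kmol
Per kg fuel: N2 = O2*3.76*22.4 = 0.09491667*3.76*22.4 = 7.99426 Nm^3
Total per kg = 1.45973 + 1.33280 + 7.99426 = 10.78679 Nm^3
Total = 10.78679 * 2.9 = 31.28 Nm^3


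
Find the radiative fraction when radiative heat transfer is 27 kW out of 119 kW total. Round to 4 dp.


f_rad = Q_rad / Q_total
f_rad = 27 / 119 = 0.2269


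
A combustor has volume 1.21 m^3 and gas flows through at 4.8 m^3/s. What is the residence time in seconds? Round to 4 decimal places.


tau = V / Q_flow
tau = 1.21 / 4.8 = 0.2521 s


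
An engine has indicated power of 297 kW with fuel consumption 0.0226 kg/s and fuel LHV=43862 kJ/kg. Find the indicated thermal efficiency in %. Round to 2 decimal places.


eta_ith = (IP / (mf * LHV)) * 100
Denominator = 0.0226 * 43862 = 991.2812 kW
eta_ith = (297 / 991.2812) * 100 = 29.96%


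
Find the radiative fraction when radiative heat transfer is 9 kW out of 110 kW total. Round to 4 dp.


f_rad = Q_rad / Q_total
f_rad = 9 / 110 = 0.0818


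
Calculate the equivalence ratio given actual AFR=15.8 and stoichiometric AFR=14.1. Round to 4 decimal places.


phi = AFR_stoich / AFR_actual
phi = 14.1 / 15.8 = 0.8924


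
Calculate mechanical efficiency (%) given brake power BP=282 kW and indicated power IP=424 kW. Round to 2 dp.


eta_mech = (BP / IP) * 100
Ratio = 282 / 424 = 0.6651
eta_mech = 0.6651 * 100 = 66.51%


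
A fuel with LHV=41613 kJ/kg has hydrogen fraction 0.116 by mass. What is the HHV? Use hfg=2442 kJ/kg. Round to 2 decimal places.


HHV = LHV + hfg * 9 * H
Water addition = 2442 * 9 * 0.116 = 2549.448 kJ/kg
HHV = 41613 + 2549.448 = 44162.45 kJ/kg


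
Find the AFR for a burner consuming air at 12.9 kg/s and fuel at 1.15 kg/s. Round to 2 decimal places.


AFR = m_air / m_fuel
AFR = 12.9 / 1.15 = 11.22


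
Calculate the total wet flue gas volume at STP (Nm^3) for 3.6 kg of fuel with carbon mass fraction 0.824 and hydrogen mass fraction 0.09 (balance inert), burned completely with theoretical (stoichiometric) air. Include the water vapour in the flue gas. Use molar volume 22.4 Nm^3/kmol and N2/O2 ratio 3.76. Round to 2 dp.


Per kg fuel: CO2 = (C/12 kmol)*22.4 = (0.824/12)*22.4 = 1.53813 Nm^3
Per kg fuel: H2O = (H/2 kmol)*22.4 = (0.09/2)*22.4 = 1.00800 Nm^3
O2 needed per kg fuel = C/12 + H/4 = 0.824/12 + 0.09/4 = 0.09116667 kmol
Per kg fuel: N2 = O2*3.76*22.4 = 0.09116667*3.76*22.4 = 7.67842 Nm^3
Total per kg = 1.53813 + 1.00800 + 7.67842 = 10.22455 Nm^3
Total = 10.22455 * 3.6 = 36.81 Nm^3


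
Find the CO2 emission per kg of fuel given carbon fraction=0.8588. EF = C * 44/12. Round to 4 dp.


EF = C_frac * (M_CO2 / M_C)
EF = 0.8588 * (44/12)
EF = 0.8588 * 3.666667 = 3.1489 kg_CO2/kg_fuel


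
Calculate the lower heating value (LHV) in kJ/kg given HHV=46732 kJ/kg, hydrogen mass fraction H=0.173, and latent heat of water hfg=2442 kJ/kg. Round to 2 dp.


LHV = HHV - hfg * 9 * H
Water correction = 2442 * 9 * 0.173 = 3802.194 kJ/kg
LHV = 46732 - 3802.194 = 42929.81 kJ/kg


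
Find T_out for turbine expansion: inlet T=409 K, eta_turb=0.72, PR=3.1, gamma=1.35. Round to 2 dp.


T_out = T_in * (1 - eta * (1 - PR^(-(gamma-1)/gamma)))
Exponent = -(1.35-1)/1.35 = -0.25925926
PR^exp = 3.1^(-0.25925926) = 0.74577862
Factor = 1 - 0.72*(1 - 0.74577862) = 0.81696061
T_out = 409 * 0.81696061 = 334.14 K


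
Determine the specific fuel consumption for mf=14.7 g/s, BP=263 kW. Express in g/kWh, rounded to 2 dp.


SFC = (mf / BP) * 3600
Rate = 14.7 / 263 = 0.055894 g/(s*kW)
SFC = 0.055894 * 3600 = 201.22 g/kWh


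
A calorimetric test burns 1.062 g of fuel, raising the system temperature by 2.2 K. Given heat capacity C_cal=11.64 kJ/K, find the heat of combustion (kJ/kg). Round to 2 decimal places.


Hc = C_cal * delta_T / m_fuel
Q_released = 11.64 * 2.2 = 25.6080 kJ
m_fuel = 1.062 g = 1.062/1000 kg = 0.001062 kg
Hc = 25.6080 / 0.001062 = 24112.99 kJ/kg


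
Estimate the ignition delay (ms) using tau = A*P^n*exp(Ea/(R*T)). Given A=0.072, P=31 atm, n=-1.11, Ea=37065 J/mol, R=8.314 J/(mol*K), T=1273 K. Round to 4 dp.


tau = A * P^n * exp(Ea/(R*T))
P^n = 31^(-1.11) = 0.02210999
Ea/(R*T) = 37065/(8.314*1273) = 3.502076
exp(Ea/(R*T)) = 33.184275
tau = 0.072 * 0.02210999 * 33.184275 = 0.0528 ms


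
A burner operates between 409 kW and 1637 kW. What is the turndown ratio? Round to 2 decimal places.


TDR = Q_max / Q_min
TDR = 1637 / 409 = 4.00


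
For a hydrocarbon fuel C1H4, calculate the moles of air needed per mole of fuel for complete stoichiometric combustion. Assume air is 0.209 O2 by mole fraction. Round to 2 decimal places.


Balanced combustion: C1H4 + 2 O2 -> 1 CO2 + 2 H2O
O2 needed = C + H/4 = 1 + 4/4 = 2.00 moles
Air moles = O2 / 0.209 = 2.00 / 0.209 = 9.57 moles air


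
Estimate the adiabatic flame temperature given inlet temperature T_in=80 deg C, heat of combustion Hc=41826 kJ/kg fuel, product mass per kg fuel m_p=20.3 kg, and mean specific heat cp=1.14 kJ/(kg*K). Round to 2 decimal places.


T_ad = T_in + Hc / (m_p * cp)
Denominator = 20.3 * 1.14 = 23.1420
Temperature rise = 41826 / 23.1420 = 1807.36 K
T_ad = 80 + 1807.36 = 1887.36 deg C


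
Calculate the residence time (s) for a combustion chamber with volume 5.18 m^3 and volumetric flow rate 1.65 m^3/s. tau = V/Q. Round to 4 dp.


tau = V / Q_flow
tau = 5.18 / 1.65 = 3.1394 s


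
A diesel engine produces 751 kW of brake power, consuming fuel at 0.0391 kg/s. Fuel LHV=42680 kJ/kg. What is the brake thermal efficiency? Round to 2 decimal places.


eta_BTE = (BP / (mf * LHV)) * 100
Denominator = 0.0391 * 42680 = 1668.7880 kW
eta_BTE = (751 / 1668.7880) * 100 = 45.00%


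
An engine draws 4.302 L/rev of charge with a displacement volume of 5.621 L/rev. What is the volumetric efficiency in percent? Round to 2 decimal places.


eta_v = (V_actual / V_disp) * 100
Ratio = 4.302 / 5.621 = 0.7653
eta_v = 0.7653 * 100 = 76.53%


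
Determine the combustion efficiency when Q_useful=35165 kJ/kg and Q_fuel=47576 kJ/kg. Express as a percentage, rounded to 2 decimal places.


Efficiency = (Q_useful / Q_fuel) * 100
Efficiency = (35165 / 47576) * 100
Efficiency = 0.7391 * 100 = 73.91%
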